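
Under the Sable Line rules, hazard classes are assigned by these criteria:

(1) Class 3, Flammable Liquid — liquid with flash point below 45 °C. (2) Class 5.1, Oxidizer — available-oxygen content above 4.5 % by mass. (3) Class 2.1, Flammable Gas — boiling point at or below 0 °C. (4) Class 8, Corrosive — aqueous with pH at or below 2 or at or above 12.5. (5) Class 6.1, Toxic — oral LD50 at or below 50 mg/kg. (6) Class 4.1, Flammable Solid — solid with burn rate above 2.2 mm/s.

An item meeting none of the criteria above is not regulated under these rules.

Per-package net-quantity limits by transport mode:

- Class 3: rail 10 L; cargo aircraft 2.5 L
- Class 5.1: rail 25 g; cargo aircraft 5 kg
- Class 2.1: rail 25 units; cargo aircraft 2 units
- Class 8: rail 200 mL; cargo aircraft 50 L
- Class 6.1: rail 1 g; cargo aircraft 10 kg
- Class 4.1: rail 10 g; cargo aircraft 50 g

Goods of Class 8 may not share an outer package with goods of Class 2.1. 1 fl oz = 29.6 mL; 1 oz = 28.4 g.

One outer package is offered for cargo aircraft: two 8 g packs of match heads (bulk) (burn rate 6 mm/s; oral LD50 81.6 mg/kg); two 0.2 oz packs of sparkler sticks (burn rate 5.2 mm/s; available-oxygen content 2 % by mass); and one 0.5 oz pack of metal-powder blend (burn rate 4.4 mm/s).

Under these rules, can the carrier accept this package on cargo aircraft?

Yes

Match heads (bulk): burn rate 6 mm/s > 2.2 mm/s → Class 4.1 (Flammable Solid).
With burn rate 5.2 mm/s (> 2.2 mm/s), the sparkler sticks fall in Class 4.1.
Burn rate 4.4 mm/s meets the Class 4.1 criterion (Flammable Solid), so the metal-powder blend is Class 4.1.
Class 4.1 net quantity: (two 8 g packs = 16 g) + (two 0.2 oz packs = 11.36 g) + (one 0.5 oz pack = 14.2 g) = 41.56 g.
41.56 g is within the cargo aircraft limit of 50 g for Class 4.1.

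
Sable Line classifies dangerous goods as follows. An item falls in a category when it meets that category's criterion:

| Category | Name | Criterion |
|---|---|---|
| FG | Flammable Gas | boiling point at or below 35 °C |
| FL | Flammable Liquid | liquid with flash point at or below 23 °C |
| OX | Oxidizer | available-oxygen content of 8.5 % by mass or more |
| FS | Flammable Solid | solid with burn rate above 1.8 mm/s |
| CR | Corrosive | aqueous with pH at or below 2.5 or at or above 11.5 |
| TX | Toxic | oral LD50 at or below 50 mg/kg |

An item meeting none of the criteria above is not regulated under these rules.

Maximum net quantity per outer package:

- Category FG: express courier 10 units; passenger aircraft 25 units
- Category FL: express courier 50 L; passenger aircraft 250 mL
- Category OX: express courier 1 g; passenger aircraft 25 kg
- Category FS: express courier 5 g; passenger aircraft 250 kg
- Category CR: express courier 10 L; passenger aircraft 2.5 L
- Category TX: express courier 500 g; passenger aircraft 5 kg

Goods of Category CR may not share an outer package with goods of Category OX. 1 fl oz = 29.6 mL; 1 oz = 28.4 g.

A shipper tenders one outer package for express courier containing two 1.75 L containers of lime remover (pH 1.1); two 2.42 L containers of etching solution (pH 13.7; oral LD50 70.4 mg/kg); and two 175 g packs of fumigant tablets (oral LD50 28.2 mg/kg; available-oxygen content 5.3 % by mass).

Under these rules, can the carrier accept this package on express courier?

Lime remover: pH 1.1 ≤ 2.5 → Category CR (Corrosive).
With pH 13.7 (≥ 11.5), the etching solution falls in Category CR.
Fumigant tablets: oral LD50 28.2 mg/kg ≤ 50 mg/kg → Category TX (Toxic).
Category TX quantity: two 175 g packs = 350 g.
350 g ≤ 500 g (express courier limit, Category TX) — within limit.
Category CR net quantity: (two 1.75 L containers = 3.5 L) + (two 2.42 L containers = 4.84 L) = 8.34 L.
8.34 L is within the express courier limit of 10 L for Category CR.
The segregation rule (Category CR with Category OX) does not apply to Category TX with Category CR.
Every hazard category is within its express courier limit and no segregation rule is violated.

Yes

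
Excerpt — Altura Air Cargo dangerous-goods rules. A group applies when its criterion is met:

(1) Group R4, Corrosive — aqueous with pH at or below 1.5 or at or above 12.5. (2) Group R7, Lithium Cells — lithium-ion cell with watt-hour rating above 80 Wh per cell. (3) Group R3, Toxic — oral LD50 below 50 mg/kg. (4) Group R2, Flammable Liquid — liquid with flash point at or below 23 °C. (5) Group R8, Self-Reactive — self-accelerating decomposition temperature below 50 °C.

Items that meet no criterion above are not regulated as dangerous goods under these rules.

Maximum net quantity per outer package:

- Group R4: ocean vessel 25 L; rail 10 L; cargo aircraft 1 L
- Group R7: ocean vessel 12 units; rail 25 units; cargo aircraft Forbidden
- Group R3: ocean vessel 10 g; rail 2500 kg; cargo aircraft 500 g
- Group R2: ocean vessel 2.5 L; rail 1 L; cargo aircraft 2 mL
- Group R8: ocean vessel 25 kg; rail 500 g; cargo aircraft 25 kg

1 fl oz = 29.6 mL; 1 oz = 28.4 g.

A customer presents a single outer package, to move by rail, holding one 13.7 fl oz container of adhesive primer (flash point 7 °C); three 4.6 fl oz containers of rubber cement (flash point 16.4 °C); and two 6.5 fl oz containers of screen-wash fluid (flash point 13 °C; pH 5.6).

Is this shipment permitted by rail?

No

With flash point 7 °C (≤ 23 °C), the adhesive primer falls in Group R2.
The rubber cement has flash point 16.4 °C, which is ≤ 23 °C, so it is Group R2 (Flammable Liquid).
Flash point 13 °C meets the Group R2 criterion (Flammable Liquid), so the screen-wash fluid is Group R2.
Total Group R2: (one 13.7 fl oz container = 405.52 mL) + (three 4.6 fl oz containers = 408.48 mL) + (two 6.5 fl oz containers = 384.8 mL) = 1198.8 mL.
1198.8 mL exceeds the rail limit of 1 L for Group R2.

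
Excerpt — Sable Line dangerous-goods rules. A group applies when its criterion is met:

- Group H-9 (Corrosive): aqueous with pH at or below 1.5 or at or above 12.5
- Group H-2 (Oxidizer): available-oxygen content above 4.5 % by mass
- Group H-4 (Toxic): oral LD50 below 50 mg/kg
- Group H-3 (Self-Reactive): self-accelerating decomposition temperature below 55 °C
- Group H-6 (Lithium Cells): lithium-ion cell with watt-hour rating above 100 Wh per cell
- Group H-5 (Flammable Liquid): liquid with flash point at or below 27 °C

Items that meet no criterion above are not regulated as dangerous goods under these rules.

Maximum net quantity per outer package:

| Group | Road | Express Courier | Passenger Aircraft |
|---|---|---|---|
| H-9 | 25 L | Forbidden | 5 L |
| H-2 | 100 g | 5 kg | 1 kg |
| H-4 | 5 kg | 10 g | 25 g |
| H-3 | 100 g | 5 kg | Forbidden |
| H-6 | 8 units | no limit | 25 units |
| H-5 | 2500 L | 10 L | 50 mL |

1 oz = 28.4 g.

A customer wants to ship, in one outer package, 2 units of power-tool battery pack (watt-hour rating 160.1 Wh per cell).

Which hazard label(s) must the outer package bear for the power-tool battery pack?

With watt-hour rating 160.1 Wh per cell (> 100 Wh per cell), the power-tool battery pack falls in Group H-6.
Only the Group H-6 label is required.

Group H-6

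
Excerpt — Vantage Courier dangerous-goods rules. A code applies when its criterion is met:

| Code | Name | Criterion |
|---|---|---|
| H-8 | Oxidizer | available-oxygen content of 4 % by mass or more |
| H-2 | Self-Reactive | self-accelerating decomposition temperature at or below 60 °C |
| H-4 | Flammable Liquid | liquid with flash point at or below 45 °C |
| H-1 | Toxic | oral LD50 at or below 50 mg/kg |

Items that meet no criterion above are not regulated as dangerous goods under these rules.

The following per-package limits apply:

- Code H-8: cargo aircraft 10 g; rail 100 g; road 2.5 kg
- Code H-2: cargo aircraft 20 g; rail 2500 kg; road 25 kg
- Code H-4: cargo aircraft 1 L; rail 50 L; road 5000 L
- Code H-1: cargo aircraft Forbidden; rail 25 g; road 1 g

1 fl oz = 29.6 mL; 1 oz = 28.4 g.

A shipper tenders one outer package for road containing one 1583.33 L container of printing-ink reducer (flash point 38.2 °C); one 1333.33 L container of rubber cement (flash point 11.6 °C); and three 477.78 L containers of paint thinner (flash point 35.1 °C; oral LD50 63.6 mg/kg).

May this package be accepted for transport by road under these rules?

With flash point 38.2 °C (≤ 45 °C), the printing-ink reducer falls in Code H-4.
Flash point 11.6 °C meets the Code H-4 criterion (Flammable Liquid), so the rubber cement is Code H-4.
Flash point 35.1 °C meets the Code H-4 criterion (Flammable Liquid), so the paint thinner is Code H-4.
Code H-4 net quantity: 1583.33 L + 1333.33 L + (three 477.78 L containers = 1433.34 L) = 4350 L.
4350 L is within the road limit of 5000 L for Code H-4.

Yes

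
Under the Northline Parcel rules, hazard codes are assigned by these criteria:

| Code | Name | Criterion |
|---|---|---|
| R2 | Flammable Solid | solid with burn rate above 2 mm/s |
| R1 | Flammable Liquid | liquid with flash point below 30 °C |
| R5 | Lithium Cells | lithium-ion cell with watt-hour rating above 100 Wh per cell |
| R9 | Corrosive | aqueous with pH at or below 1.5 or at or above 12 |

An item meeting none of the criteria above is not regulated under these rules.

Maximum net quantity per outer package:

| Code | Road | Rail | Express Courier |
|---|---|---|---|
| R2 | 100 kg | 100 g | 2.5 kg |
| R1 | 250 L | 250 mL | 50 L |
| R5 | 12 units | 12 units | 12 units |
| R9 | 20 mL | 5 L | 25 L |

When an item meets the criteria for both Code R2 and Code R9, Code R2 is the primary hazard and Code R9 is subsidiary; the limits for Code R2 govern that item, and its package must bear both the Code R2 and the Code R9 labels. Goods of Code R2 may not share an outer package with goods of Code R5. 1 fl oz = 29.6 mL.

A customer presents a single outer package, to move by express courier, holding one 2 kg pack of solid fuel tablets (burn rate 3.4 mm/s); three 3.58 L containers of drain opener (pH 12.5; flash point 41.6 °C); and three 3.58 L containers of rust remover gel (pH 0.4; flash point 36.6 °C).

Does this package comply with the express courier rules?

With burn rate 3.4 mm/s (> 2 mm/s), the solid fuel tablets fall in Code R2.
pH 12.5 meets the Code R9 criterion (Corrosive), so the drain opener is Code R9.
The rust remover gel has pH 0.4, which is ≤ 1.5, so it is Code R9 (Corrosive).
Code R2 quantity: 2 kg.
2 kg ≤ 2.5 kg (express courier limit, Code R2) — within limit.
Total Code R9: (three 3.58 L containers = 10.74 L) + (three 3.58 L containers = 10.74 L) = 21.48 L.
That is within the Code R9 express courier limit of 25 L.
The segregation rule (Code R2 with Code R5) does not apply to Code R2 with Code R9.
Every hazard code is within its express courier limit and no segregation rule is violated.

Yes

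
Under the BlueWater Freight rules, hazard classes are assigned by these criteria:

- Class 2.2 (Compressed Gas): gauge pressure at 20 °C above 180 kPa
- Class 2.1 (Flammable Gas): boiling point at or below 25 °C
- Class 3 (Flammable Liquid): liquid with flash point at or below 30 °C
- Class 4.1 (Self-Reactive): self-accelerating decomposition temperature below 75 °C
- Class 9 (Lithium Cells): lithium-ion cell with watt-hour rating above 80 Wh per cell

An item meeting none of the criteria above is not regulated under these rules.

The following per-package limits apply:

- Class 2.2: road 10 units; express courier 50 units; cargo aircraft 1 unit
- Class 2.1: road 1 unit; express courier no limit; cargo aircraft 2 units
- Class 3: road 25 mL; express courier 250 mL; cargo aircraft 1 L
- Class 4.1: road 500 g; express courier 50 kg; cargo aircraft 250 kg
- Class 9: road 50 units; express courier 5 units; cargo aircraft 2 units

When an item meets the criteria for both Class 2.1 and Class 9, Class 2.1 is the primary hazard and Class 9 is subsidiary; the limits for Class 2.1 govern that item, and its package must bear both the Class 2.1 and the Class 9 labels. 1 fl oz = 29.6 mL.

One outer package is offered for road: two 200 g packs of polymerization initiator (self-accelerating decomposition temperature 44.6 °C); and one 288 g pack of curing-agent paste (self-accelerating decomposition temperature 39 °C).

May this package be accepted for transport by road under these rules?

The polymerization initiator has self-accelerating decomposition temperature 44.6 °C, which is < 75 °C, so it is Class 4.1 (Self-Reactive).
Curing-agent paste: self-accelerating decomposition temperature 39 °C < 75 °C → Class 4.1 (Self-Reactive).
Class 4.1 net quantity: (two 200 g packs = 400 g) + 288 g = 688 g.
688 g > 500 g (road limit, Class 4.1) — over the limit.

No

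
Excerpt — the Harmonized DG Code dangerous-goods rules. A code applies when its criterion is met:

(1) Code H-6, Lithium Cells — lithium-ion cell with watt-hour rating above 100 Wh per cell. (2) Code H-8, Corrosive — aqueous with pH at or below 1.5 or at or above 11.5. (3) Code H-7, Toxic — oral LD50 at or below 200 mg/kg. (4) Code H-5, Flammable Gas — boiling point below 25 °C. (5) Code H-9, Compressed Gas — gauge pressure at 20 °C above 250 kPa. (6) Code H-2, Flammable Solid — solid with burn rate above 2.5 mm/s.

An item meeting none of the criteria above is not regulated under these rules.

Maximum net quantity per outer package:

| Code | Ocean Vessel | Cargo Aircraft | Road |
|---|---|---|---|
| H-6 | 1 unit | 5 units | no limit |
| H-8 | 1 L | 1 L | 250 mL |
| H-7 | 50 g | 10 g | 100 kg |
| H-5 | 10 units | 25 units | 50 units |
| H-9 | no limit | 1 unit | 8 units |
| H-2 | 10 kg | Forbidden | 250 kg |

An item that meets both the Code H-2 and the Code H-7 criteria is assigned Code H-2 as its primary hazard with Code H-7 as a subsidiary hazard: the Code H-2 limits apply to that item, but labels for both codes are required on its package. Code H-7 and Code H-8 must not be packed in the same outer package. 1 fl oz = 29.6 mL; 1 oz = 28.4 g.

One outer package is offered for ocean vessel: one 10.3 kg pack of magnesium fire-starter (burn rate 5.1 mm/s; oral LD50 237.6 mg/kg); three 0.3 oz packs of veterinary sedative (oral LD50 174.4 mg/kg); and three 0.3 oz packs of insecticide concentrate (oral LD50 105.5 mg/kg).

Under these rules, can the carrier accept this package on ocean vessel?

No

With burn rate 5.1 mm/s (> 2.5 mm/s), the magnesium fire-starter falls in Code H-2.
The veterinary sedative has oral LD50 174.4 mg/kg, which is ≤ 200 mg/kg, so it is Code H-7 (Toxic).
The insecticide concentrate has oral LD50 105.5 mg/kg, which is ≤ 200 mg/kg, so it is Code H-7 (Toxic).
Total Code H-7: (three 0.3 oz packs = 25.56 g) + (three 0.3 oz packs = 25.56 g) = 51.12 g.
51.12 g exceeds the ocean vessel limit of 50 g for Code H-7.
Code H-2 quantity: 10.3 kg.
10.3 kg > 10 kg (ocean vessel limit, Code H-2) — over the limit.
The segregation rule (Code H-7 with Code H-8) does not apply to Code H-7 with Code H-2.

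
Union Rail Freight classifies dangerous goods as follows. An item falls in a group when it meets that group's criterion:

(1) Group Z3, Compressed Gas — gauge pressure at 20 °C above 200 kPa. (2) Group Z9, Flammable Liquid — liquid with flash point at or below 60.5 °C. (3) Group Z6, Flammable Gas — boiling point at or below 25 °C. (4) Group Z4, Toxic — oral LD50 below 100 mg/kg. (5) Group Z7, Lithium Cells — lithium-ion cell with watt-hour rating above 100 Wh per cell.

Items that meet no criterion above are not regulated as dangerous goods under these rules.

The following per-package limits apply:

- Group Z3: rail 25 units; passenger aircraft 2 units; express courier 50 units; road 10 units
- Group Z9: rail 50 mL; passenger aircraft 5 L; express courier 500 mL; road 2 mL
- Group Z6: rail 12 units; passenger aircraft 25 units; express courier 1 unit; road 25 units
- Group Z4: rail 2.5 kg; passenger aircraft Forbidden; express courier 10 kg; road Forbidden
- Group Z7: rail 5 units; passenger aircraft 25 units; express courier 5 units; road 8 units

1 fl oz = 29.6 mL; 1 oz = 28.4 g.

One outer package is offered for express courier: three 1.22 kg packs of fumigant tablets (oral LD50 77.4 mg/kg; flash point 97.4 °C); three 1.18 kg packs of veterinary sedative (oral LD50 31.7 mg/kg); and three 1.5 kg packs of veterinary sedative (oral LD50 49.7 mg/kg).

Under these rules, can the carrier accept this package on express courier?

Fumigant tablets: oral LD50 77.4 mg/kg < 100 mg/kg → Group Z4 (Toxic).
With oral LD50 31.7 mg/kg (< 100 mg/kg), the veterinary sedative falls in Group Z4.
With oral LD50 49.7 mg/kg (< 100 mg/kg), the veterinary sedative falls in Group Z4.
Total Group Z4: (three 1.22 kg packs = 3.66 kg) + (three 1.18 kg packs = 3.54 kg) + (three 1.5 kg packs = 4.5 kg) = 11.7 kg.
11.7 kg exceeds the express courier limit of 10 kg for Group Z4.

No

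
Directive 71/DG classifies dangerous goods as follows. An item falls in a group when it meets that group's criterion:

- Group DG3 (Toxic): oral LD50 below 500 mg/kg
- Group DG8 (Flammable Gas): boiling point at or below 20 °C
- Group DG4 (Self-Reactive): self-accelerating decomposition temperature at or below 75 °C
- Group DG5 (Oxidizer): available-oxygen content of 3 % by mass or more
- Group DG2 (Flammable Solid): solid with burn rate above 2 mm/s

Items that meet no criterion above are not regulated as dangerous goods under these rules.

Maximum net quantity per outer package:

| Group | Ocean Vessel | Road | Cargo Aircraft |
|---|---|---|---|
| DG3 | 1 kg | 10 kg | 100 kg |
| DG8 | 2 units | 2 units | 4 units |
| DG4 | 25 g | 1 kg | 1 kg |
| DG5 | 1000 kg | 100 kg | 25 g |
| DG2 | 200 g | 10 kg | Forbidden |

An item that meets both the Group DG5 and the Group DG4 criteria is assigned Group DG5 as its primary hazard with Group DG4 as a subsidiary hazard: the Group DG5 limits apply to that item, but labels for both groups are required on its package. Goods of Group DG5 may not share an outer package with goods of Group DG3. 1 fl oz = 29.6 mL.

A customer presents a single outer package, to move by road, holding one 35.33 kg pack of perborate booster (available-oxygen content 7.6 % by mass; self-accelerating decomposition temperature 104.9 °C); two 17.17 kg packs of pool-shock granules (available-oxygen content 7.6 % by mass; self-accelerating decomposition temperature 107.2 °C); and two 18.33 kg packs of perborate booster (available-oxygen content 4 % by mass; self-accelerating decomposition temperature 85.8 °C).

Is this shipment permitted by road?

Available-oxygen content 7.6 % by mass meets the Group DG5 criterion (Oxidizer), so the perborate booster is Group DG5.
Available-oxygen content 7.6 % by mass meets the Group DG5 criterion (Oxidizer), so the pool-shock granules are Group DG5.
The perborate booster has available-oxygen content 4 % by mass, which is ≥ 3 % by mass, so it is Group DG5 (Oxidizer).
Total Group DG5: 35.33 kg + (two 17.17 kg packs = 34.34 kg) + (two 18.33 kg packs = 36.66 kg) = 106.33 kg.
106.33 kg > 100 kg (road limit, Group DG5) — over the limit.

No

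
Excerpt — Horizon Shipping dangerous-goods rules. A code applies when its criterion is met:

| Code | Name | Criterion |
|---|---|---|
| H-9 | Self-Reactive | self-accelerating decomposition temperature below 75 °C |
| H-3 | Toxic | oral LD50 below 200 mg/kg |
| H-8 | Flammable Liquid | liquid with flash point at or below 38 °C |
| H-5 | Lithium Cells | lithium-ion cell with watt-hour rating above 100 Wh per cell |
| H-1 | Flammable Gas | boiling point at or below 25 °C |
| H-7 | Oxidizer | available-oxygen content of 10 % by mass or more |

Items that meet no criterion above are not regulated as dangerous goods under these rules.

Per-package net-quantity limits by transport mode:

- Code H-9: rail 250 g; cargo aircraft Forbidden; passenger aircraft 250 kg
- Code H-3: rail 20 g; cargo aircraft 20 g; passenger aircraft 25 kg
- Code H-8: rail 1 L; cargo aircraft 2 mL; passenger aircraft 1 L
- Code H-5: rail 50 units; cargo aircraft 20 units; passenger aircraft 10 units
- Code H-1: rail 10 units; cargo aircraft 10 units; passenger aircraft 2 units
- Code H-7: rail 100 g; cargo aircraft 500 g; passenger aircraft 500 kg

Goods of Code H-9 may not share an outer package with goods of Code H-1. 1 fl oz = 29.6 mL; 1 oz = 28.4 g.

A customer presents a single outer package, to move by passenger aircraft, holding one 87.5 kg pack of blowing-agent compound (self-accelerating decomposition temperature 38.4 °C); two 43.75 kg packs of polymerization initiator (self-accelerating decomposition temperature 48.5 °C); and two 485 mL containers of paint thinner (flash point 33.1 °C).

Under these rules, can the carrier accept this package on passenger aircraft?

The blowing-agent compound has self-accelerating decomposition temperature 38.4 °C, which is < 75 °C, so it is Code H-9 (Self-Reactive).
Self-accelerating decomposition temperature 48.5 °C meets the Code H-9 criterion (Self-Reactive), so the polymerization initiator is Code H-9.
Flash point 33.1 °C meets the Code H-8 criterion (Flammable Liquid), so the paint thinner is Code H-8.
Code H-9 net quantity: 87.5 kg + (two 43.75 kg packs = 87.5 kg) = 175 kg.
175 kg ≤ 250 kg (passenger aircraft limit, Code H-9) — within limit.
Code H-8 quantity: two 485 mL containers = 970 mL.
That is within the Code H-8 passenger aircraft limit of 1 L.
The segregation rule (Code H-9 with Code H-1) does not apply to Code H-9 with Code H-8.
Every hazard code is within its passenger aircraft limit and no segregation rule is violated.

Yes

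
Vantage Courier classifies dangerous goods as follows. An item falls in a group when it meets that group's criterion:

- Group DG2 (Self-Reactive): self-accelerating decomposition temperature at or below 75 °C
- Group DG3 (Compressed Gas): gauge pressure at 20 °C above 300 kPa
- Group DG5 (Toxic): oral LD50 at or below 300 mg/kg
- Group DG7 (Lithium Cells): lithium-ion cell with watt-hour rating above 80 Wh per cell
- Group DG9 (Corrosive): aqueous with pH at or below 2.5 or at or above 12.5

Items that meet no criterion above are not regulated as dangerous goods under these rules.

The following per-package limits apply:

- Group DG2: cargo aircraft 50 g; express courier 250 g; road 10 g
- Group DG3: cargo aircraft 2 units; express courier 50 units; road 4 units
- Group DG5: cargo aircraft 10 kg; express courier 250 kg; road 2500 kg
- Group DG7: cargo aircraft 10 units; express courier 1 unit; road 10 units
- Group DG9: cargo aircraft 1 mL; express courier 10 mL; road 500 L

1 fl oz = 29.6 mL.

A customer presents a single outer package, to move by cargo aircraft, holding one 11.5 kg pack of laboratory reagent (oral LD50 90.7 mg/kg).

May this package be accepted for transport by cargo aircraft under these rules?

The laboratory reagent has oral LD50 90.7 mg/kg, which is ≤ 300 mg/kg, so it is Group DG5 (Toxic).
Group DG5 quantity: 11.5 kg.
11.5 kg > 10 kg (cargo aircraft limit, Group DG5) — over the limit.

No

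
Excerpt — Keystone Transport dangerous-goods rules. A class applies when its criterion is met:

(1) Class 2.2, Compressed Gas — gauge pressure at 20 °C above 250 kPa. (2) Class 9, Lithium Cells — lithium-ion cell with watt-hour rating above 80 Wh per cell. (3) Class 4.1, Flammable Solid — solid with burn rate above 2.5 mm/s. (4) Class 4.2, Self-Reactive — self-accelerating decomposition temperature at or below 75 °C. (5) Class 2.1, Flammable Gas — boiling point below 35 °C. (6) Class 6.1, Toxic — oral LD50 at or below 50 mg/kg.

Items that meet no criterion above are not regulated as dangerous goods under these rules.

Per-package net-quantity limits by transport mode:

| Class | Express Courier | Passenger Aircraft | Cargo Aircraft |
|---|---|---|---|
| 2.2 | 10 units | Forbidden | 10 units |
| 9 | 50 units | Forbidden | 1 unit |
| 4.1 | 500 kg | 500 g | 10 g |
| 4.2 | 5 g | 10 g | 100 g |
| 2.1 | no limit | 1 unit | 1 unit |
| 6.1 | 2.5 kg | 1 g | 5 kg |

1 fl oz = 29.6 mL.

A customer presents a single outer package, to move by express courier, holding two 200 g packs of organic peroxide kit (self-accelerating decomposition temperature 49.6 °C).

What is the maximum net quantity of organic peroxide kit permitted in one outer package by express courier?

Self-accelerating decomposition temperature 49.6 °C meets the Class 4.2 criterion (Self-Reactive), so the organic peroxide kit is Class 4.2.
The express courier limit for Class 4.2 is 5 g.

5 g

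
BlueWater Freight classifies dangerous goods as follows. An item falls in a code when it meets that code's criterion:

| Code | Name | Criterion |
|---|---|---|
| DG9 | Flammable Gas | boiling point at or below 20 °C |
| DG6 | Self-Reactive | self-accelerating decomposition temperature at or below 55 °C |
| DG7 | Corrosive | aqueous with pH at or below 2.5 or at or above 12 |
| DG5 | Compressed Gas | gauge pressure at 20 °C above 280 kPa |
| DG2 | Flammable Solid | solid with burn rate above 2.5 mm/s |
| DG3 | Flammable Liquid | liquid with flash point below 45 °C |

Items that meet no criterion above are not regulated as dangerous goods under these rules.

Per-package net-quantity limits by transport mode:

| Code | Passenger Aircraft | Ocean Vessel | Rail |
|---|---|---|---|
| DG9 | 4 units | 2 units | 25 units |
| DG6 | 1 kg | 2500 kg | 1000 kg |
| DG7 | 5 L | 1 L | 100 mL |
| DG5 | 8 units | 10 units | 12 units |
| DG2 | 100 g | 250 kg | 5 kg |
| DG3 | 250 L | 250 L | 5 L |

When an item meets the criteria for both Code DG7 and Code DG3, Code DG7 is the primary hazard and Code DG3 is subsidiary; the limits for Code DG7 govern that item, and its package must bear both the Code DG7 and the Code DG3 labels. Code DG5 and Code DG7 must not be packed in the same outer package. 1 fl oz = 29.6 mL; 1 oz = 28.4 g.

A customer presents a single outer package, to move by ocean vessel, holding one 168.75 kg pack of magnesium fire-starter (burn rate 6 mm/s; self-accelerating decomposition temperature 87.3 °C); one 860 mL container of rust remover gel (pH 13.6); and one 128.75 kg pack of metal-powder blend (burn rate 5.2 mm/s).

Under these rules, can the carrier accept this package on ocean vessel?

No

Magnesium fire-starter: burn rate 6 mm/s > 2.5 mm/s → Code DG2 (Flammable Solid).
pH 13.6 meets the Code DG7 criterion (Corrosive), so the rust remover gel is Code DG7.
Burn rate 5.2 mm/s meets the Code DG2 criterion (Flammable Solid), so the metal-powder blend is Code DG2.
Code DG2 net quantity: 168.75 kg + 128.75 kg = 297.5 kg.
297.5 kg > 250 kg (ocean vessel limit, Code DG2) — over the limit.
Code DG7 quantity: 860 mL.
860 mL is within the ocean vessel limit of 1 L for Code DG7.
The segregation rule (Code DG5 with Code DG7) does not apply to Code DG2 with Code DG7.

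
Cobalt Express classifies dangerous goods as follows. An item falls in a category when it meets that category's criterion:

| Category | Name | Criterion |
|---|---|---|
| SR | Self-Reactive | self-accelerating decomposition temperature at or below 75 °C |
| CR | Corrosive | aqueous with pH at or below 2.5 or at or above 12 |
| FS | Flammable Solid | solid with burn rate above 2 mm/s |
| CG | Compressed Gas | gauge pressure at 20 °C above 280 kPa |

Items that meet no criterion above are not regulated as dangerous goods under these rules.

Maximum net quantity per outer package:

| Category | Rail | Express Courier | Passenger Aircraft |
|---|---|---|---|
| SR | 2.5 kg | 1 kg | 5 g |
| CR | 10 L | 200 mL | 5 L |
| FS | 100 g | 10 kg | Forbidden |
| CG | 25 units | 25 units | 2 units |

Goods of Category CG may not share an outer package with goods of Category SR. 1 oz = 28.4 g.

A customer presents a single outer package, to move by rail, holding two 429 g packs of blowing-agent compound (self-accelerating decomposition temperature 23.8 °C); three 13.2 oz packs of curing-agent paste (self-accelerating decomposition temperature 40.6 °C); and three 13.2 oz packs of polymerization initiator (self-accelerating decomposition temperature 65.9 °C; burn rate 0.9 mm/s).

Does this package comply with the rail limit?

No

Self-accelerating decomposition temperature 23.8 °C meets the Category SR criterion (Self-Reactive), so the blowing-agent compound is Category SR.
The curing-agent paste has self-accelerating decomposition temperature 40.6 °C, which is ≤ 75 °C, so it is Category SR (Self-Reactive).
The polymerization initiator has self-accelerating decomposition temperature 65.9 °C, which is ≤ 75 °C, so it is Category SR (Self-Reactive).
Category SR net quantity: (two 429 g packs = 858 g) + (three 13.2 oz packs = 1124.64 g) + (three 13.2 oz packs = 1124.64 g) = 3107.28 g.
That exceeds the Category SR rail limit of 2.5 kg.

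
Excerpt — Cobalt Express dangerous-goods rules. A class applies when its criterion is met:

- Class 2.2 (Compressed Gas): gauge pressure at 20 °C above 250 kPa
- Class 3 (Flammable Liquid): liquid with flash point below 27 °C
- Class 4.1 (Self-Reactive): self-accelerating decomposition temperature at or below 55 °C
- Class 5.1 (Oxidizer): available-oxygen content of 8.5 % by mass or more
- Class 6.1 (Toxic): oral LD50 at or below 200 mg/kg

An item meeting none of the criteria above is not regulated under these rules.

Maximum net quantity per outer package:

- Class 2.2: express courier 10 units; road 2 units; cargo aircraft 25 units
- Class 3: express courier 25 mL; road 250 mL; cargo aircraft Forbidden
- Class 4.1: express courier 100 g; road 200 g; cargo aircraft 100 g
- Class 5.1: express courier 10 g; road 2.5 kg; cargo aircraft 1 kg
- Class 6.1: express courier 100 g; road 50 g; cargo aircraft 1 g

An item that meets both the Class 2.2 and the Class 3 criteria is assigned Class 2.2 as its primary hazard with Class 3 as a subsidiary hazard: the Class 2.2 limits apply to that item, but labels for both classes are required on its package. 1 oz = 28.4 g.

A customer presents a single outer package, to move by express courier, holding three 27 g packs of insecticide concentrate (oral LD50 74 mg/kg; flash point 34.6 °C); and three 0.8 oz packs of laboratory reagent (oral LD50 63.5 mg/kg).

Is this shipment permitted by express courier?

No

Oral LD50 74 mg/kg meets the Class 6.1 criterion (Toxic), so the insecticide concentrate is Class 6.1.
With oral LD50 63.5 mg/kg (≤ 200 mg/kg), the laboratory reagent falls in Class 6.1.
Total Class 6.1: (three 27 g packs = 81 g) + (three 0.8 oz packs = 68.16 g) = 149.16 g.
149.16 g > 100 g (express courier limit, Class 6.1) — over the limit.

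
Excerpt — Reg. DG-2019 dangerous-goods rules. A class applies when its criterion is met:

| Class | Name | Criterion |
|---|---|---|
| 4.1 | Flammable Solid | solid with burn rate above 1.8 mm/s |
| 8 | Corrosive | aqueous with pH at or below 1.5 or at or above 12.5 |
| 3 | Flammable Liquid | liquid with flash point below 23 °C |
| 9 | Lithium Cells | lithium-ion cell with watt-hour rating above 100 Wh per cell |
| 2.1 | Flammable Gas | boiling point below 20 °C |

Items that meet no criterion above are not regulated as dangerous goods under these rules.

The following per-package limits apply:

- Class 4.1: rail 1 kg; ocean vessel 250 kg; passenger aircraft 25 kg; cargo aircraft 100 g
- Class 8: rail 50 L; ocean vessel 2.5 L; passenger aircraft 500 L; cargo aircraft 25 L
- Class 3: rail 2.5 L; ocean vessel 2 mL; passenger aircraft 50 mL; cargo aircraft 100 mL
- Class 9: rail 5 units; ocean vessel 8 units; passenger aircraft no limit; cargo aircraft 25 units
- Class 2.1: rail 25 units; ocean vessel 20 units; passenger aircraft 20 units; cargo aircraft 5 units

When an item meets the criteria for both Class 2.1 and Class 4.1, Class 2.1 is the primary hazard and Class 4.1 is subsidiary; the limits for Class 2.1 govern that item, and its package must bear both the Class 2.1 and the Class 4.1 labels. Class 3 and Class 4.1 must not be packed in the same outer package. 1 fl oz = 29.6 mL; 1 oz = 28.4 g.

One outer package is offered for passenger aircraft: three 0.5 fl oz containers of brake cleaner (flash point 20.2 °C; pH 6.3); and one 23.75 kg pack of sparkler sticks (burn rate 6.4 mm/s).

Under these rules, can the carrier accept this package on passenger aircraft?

The brake cleaner has flash point 20.2 °C, which is < 23 °C, so it is Class 3 (Flammable Liquid).
With burn rate 6.4 mm/s (> 1.8 mm/s), the sparkler sticks fall in Class 4.1.
Class 3 quantity: three 0.5 fl oz containers = 44.4 mL.
44.4 mL ≤ 50 mL (passenger aircraft limit, Class 3) — within limit.
Class 4.1 quantity: 23.75 kg.
23.75 kg is within the passenger aircraft limit of 25 kg for Class 4.1.
Class 3 and Class 4.1 may not share an outer package.

No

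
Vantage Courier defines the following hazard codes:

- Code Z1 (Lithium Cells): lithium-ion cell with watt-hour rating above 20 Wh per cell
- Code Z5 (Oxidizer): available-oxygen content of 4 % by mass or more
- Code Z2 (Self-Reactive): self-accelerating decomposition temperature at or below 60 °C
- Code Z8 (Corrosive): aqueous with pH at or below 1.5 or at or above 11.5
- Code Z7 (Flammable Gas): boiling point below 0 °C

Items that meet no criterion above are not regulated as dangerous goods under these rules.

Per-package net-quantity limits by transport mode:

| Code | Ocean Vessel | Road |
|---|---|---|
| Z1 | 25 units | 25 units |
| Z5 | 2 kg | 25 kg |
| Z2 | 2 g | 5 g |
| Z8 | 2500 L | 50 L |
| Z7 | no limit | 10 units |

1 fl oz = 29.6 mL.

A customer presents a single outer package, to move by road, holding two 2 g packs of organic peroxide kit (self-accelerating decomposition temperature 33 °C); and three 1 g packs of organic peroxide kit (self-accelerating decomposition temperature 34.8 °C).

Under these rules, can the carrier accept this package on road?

No

The organic peroxide kit has self-accelerating decomposition temperature 33 °C, which is ≤ 60 °C, so it is Code Z2 (Self-Reactive).
Organic peroxide kit: self-accelerating decomposition temperature 34.8 °C ≤ 60 °C → Code Z2 (Self-Reactive).
Total Code Z2: (two 2 g packs = 4 g) + (three 1 g packs = 3 g) = 7 g.
7 g > 5 g (road limit, Code Z2) — over the limit.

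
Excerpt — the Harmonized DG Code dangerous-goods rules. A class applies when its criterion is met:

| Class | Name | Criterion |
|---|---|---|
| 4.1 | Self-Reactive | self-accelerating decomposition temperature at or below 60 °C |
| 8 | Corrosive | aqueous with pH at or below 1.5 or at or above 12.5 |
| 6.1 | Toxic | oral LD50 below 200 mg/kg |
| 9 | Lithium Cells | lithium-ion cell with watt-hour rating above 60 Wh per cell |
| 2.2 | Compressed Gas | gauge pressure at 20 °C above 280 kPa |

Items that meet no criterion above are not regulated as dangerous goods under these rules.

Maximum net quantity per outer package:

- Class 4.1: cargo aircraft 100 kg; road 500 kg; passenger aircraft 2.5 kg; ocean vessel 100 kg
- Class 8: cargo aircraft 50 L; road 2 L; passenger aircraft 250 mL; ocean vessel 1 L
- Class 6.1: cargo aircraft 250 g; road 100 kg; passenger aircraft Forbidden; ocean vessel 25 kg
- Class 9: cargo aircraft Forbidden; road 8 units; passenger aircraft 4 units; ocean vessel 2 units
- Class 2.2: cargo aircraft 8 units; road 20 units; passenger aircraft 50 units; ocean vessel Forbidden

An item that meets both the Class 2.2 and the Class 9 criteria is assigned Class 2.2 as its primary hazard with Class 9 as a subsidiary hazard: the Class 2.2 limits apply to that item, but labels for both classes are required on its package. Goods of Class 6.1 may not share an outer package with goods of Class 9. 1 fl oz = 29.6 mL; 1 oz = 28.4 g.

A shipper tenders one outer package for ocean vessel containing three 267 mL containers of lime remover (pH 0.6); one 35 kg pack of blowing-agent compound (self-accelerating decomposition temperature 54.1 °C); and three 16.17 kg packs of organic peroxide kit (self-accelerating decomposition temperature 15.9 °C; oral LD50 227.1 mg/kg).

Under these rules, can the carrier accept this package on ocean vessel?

With pH 0.6 (≤ 1.5), the lime remover falls in Class 8.
The blowing-agent compound has self-accelerating decomposition temperature 54.1 °C, which is ≤ 60 °C, so it is Class 4.1 (Self-Reactive).
The organic peroxide kit has self-accelerating decomposition temperature 15.9 °C, which is ≤ 60 °C, so it is Class 4.1 (Self-Reactive).
Total Class 4.1: 35 kg + (three 16.17 kg packs = 48.51 kg) = 83.51 kg.
That is within the Class 4.1 ocean vessel limit of 100 kg.
Class 8 quantity: three 267 mL containers = 801 mL.
801 mL is within the ocean vessel limit of 1 L for Class 8.
The segregation rule (Class 6.1 with Class 9) does not apply to Class 4.1 with Class 8.
Every hazard class is within its ocean vessel limit and no segregation rule is violated.

Yes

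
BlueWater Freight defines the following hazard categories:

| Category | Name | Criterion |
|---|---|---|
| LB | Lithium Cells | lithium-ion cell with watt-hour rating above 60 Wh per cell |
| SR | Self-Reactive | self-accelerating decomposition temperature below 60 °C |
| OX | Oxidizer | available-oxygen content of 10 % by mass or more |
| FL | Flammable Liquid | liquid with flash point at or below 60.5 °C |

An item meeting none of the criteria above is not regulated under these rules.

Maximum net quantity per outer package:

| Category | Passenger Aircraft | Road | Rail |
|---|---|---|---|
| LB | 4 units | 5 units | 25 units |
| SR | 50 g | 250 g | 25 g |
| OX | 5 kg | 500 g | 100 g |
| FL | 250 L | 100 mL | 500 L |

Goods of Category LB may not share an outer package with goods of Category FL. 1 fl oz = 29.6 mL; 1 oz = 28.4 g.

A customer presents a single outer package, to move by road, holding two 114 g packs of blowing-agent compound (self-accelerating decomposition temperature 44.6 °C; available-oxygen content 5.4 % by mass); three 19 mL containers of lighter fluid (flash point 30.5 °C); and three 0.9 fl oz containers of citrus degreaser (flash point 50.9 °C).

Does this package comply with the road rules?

Blowing-agent compound: self-accelerating decomposition temperature 44.6 °C < 60 °C → Category SR (Self-Reactive).
Lighter fluid: flash point 30.5 °C ≤ 60.5 °C → Category FL (Flammable Liquid).
The citrus degreaser has flash point 50.9 °C, which is ≤ 60.5 °C, so it is Category FL (Flammable Liquid).
Category FL net quantity: (three 19 mL containers = 57 mL) + (three 0.9 fl oz containers = 79.92 mL) = 136.92 mL.
136.92 mL exceeds the road limit of 100 mL for Category FL.
Category SR quantity: two 114 g packs = 228 g.
228 g is within the road limit of 250 g for Category SR.
The segregation rule (Category LB with Category FL) does not apply to Category FL with Category SR.

No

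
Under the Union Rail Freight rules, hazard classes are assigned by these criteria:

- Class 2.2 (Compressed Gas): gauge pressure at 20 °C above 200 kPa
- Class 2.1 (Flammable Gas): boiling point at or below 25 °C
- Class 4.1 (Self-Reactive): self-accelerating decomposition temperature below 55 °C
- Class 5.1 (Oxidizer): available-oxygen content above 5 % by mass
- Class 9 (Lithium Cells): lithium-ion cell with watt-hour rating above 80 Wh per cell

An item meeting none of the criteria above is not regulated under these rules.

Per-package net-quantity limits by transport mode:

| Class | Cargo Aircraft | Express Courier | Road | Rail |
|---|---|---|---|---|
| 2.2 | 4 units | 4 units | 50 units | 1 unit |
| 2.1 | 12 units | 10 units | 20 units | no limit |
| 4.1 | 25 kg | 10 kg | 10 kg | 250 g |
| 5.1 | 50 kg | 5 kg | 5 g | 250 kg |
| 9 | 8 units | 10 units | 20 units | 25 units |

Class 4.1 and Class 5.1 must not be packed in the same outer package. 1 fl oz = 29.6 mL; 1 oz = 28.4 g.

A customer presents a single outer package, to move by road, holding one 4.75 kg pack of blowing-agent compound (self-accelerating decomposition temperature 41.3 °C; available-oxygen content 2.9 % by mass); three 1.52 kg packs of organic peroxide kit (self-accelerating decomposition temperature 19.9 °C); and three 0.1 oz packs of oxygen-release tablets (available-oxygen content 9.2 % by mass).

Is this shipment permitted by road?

No

With self-accelerating decomposition temperature 41.3 °C (< 55 °C), the blowing-agent compound falls in Class 4.1.
With self-accelerating decomposition temperature 19.9 °C (< 55 °C), the organic peroxide kit falls in Class 4.1.
Available-oxygen content 9.2 % by mass meets the Class 5.1 criterion (Oxidizer), so the oxygen-release tablets are Class 5.1.
Total Class 4.1: 4.75 kg + (three 1.52 kg packs = 4.56 kg) = 9.31 kg.
9.31 kg ≤ 10 kg (road limit, Class 4.1) — within limit.
Class 5.1 quantity: three 0.1 oz packs = 8.52 g.
8.52 g > 5 g (road limit, Class 5.1) — over the limit.
Class 4.1 and Class 5.1 may not share an outer package.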